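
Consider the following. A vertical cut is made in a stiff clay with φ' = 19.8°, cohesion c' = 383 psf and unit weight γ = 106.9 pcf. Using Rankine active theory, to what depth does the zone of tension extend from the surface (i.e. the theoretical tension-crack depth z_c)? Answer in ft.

10.2 ft

K_a = tan²(45° − 19.8°/2) = 0.4939; √K_a = 0.7028.
The active pressure is zero where K_a γ z = 2c√K_a, so z_c = 2c/(γ√K_a) = 2×383/(106.9×0.7028) = 10.20 ft.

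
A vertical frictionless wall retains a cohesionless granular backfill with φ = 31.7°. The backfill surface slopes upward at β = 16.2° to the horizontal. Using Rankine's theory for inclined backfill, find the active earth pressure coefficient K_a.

K_a = cos β · (cos β − √(cos²β − cos²φ)) / (cos β + √(cos²β − cos²φ)).
cos β = 0.9603, cos φ = 0.8508, √(cos²β − cos²φ) = 0.4453.
K_a = 0.9603 × (0.9603 − 0.4453)/(0.9603 + 0.4453) = 0.3518.

0.352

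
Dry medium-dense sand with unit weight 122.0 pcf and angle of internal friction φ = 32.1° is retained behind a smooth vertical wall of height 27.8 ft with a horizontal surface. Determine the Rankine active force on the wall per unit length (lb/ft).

K_a = tan²(45° − φ/2) = 0.3060.
P_a = ½ K_a γ H² = 0.5 × 0.3060 × 122.0 × 27.8² = 14430 lb/ft.

14400 lb/ft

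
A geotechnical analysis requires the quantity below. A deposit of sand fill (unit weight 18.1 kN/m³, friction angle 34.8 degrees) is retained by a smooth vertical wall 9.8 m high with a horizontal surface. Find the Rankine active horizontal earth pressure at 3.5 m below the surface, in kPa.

17.3 kPa

K_a = (1 − sin φ)/(1 + sin φ) = 0.2733.
σ_h = K_a γ z = 0.2733 × 18.1 × 3.5 = 17.31 kPa.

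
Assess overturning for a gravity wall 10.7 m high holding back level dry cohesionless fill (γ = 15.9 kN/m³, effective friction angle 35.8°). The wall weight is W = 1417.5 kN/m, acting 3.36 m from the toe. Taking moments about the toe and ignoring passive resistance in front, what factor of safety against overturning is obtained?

5.60

K_a = tan²(45° − 35.8°/2) = 0.2619.
P_a = ½K_aγH² = 0.5×0.2619×15.9×10.7² = 238.3 kN/m, acting at H/3 = 3.567 m above the base.
Overturning moment M_o = P_a × H/3 = 238.3 × 3.567 = 850.1.
Resisting moment M_r = W × 3.36 = 1417.5 × 3.36 = 4763.
FS_overturning = M_r/M_o = 4763/850.1 = 5.603.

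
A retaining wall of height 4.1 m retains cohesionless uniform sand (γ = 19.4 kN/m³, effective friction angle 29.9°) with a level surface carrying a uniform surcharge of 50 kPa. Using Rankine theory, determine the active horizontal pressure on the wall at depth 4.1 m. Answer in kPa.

K_a = (1 − sin φ)/(1 + sin φ) = 0.3347.
σ_v = γz + q = 19.4 × 4.1 + 50 = 129.5 kPa.
σ_h = K_a σ_v = 0.3347 × 129.5 = 43.35 kPa.

43.4 kPa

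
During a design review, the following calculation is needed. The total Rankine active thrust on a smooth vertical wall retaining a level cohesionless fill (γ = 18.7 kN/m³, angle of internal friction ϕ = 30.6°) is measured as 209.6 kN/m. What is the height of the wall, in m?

K_a = 0.3253. P_a = ½ K_a γ H² ⇒ H = √(2P_a/(K_a γ)).
H = √(2×209.6/(0.3253×18.7)) = 8.301 m.

8.30 m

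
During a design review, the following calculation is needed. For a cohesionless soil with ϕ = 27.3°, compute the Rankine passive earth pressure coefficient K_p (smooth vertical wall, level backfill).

K_p = (1 + sin φ)/(1 − sin φ) = tan²(45° + 27.3°/2) = 2.694.

2.69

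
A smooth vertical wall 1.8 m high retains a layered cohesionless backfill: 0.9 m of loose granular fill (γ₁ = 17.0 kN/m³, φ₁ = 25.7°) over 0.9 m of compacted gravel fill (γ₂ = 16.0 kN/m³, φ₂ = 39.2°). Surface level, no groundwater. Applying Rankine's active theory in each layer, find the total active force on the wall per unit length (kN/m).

7.29 kN/m

K_a1 = tan²(45°−25.7°/2) = 0.3950; K_a2 = tan²(45°−39.2°/2) = 0.2255.
Layer 1: σ at base = K_a1 γ₁ h₁ = 6.044 kPa; P₁ = ½×6.044×0.9 = 2.720.
Layer 2: σ_v at top = γ₁h₁ = 15.30; σ_h top = K_a2×15.30 = 3.450; σ_h base = K_a2×(15.30+16.0×0.9) = 6.696.
P₂ = ½(3.450+6.696)×0.9 = 4.566. Total P_a = 2.720+4.566 = 7.286 kN/m.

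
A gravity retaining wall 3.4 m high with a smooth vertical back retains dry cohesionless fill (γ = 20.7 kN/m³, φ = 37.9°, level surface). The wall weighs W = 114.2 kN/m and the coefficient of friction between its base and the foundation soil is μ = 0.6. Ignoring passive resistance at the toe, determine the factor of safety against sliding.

2.40

K_a = tan²(45° − 37.9°/2) = 0.2389.
P_a = ½K_aγH² = 0.5×0.2389×20.7×3.4² = 28.59 kN/m, acting at H/3 = 1.133 m above the base.
FS_sliding = μW / P_a = 0.6×114.2 / 28.59 = 2.397.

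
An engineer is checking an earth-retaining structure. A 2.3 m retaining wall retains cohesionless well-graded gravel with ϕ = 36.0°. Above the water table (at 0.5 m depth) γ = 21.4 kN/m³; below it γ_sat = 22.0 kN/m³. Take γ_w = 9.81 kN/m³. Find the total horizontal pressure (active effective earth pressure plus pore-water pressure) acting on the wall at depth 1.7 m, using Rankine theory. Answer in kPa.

K_a = (1 − sin φ)/(1 + sin φ) = 0.2596.
γ' = 22.0 − 9.81 = 12.19 kN/m³.
Effective vertical stress at 1.7 m: σ'_v = 21.4×0.5 + 12.19×1.20 = 25.33 kPa.
σ'_h = K_a σ'_v = 0.2596 × 25.33 = 6.576 kPa; u = γ_w × 1.20 = 11.77 kPa.
Total σ_h = 6.576 + 11.77 = 18.35 kPa.

18.3 kPa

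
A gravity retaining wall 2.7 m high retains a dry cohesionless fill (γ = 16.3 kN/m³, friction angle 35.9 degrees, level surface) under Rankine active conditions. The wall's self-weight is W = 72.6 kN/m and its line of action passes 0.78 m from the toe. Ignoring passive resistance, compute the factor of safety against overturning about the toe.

4.06

K_a = tan²(45° − 35.9°/2) = 0.2607.
P_a = ½K_aγH² = 0.5×0.2607×16.3×2.7² = 15.49 kN/m, acting at H/3 = 0.9000 m above the base.
Overturning moment M_o = P_a × H/3 = 15.49 × 0.9000 = 13.94.
Resisting moment M_r = W × 0.78 = 72.6 × 0.78 = 56.63.
FS_overturning = M_r/M_o = 56.63/13.94 = 4.062.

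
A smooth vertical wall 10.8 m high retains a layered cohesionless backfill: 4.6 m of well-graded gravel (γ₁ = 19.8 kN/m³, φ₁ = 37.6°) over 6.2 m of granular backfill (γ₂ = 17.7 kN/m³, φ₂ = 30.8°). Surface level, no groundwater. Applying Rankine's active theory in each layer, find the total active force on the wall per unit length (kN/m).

343 kN/m

K_a1 = tan²(45°−37.6°/2) = 0.2421; K_a2 = tan²(45°−30.8°/2) = 0.3227.
Layer 1: σ at base = K_a1 γ₁ h₁ = 22.05 kPa; P₁ = ½×22.05×4.6 = 50.72.
Layer 2: σ_v at top = γ₁h₁ = 91.08; σ_h top = K_a2×91.08 = 29.39; σ_h base = K_a2×(91.08+17.7×6.2) = 64.81.
P₂ = ½(29.39+64.81)×6.2 = 292.0. Total P_a = 50.72+292.0 = 342.7 kN/m.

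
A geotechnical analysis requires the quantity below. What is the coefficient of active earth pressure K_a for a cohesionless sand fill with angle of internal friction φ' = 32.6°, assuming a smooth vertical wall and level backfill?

0.300

K_a = tan²(45° − φ/2) = tan²(28.70°) = 0.2997.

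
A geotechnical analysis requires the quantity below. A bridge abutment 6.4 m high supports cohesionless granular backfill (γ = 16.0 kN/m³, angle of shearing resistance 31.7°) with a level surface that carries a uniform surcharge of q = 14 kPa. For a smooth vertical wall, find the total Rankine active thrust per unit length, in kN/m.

130 kN/m

K_a = tan²(45° − φ/2) = 0.3111.
Soil triangle: ½ K_a γ H² = 0.5×0.3111×16.0×6.4² = 101.9 kN/m.
Surcharge rectangle: K_a q H = 0.3111×14×6.4 = 27.87 kN/m.
Total = 101.9 + 27.87 = 129.8 kN/m.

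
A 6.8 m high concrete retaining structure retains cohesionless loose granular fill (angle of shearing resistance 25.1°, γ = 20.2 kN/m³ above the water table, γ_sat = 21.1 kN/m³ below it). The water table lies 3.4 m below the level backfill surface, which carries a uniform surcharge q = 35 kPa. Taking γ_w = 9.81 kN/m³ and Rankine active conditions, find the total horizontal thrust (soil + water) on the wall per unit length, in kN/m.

321 kN/m

K_a = tan²(45° − φ/2) = 0.4043.
γ' = 21.1 − 9.81 = 11.29 kN/m³. h₂ = H − d_w = 3.4 m.
σ'_h: at surface K_a·q = 14.15; at WT K_a(q+γd_w) = 41.92; at base K_a(q+γd_w+γ'h₂) = 57.44 kPa.
P₁ = ½(14.15+41.92)×3.4 = 95.32; P₂ = ½(41.92+57.44)×3.4 = 168.9; P_w = ½γ_w h₂² = 56.70.
Total = 95.32+168.9+56.70 = 320.9 kN/m.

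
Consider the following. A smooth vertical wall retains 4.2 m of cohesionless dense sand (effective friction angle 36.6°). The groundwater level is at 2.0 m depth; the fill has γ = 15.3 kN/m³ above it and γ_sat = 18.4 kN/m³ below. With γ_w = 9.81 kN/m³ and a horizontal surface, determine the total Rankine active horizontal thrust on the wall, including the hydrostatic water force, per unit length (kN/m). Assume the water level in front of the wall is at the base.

K_a = tan²(45° − φ/2) = 0.2530.
γ' = 18.4 − 9.81 = 8.590 kN/m³. Depth below WT = 2.2 m.
σ'_h at WT = K_a γ d_w = 7.740 kPa; at base = 7.740 + K_a γ' × 2.2 = 12.52 kPa.
P₁ (0–2.0 m) = ½×7.740×2.0 = 7.740. P₂ (2.0–4.2 m) = ½(7.740+12.52)×2.2 = 22.29.
P_w = ½ γ_w h₂² = 0.5×9.81×2.2² = 23.74. Total = 7.740+22.29+23.74 = 53.77 kN/m.

53.8 kN/m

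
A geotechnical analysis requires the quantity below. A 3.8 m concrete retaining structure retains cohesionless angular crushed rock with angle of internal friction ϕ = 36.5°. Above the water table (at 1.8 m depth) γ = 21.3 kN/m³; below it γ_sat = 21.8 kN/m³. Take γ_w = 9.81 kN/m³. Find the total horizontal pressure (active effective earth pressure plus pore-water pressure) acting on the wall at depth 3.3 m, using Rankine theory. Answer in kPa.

K_a = (1 − sin φ)/(1 + sin φ) = 0.2541.
γ' = 21.8 − 9.81 = 11.99 kN/m³.
Effective vertical stress at 3.3 m: σ'_v = 21.3×1.8 + 11.99×1.50 = 56.33 kPa.
σ'_h = K_a σ'_v = 0.2541 × 56.33 = 14.31 kPa; u = γ_w × 1.50 = 14.71 kPa.
Total σ_h = 14.31 + 14.71 = 29.02 kPa.

29.0 kPa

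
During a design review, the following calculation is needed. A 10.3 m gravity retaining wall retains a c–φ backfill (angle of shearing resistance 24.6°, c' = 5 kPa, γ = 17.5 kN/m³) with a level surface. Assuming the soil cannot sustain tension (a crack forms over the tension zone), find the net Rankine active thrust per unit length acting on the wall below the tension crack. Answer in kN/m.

319 kN/m

K_a = 0.4121; √K_a = 0.6420.
Tension-crack depth z_c = 2c/(γ√K_a) = 2×5/(17.5×0.6420) = 0.8901 m.
σ_a at base = K_a γ H − 2c√K_a = 0.4121×17.5×10.3 − 2×5×0.6420 = 67.87 kPa.
P_a = ½ × 67.87 × (H − z_c) = 0.5×67.87×9.410 = 319.3 kN/m.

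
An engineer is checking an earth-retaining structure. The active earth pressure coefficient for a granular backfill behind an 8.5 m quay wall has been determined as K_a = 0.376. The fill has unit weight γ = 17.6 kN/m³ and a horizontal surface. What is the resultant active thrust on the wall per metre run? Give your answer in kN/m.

P = ½ K_a γ H² = 0.5 × 0.376 × 17.6 × 8.5² = 239.1 kN/m.

239 kN/m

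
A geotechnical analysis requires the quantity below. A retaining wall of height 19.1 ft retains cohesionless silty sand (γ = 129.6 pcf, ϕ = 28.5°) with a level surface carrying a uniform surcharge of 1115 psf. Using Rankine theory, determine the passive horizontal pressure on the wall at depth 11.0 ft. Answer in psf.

7180 psf

K_p = (1 + sin φ)/(1 − sin φ) = 2.825.
σ_v = γz + q = 129.6 × 11.0 + 1115 = 2541 psf.
σ_h = K_p σ_v = 2.825 × 2541 = 7178 psf.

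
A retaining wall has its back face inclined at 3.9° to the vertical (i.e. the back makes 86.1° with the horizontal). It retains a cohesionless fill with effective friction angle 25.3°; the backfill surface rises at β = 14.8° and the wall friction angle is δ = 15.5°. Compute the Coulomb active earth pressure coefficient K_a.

K_a = sin²(α+φ) / [sin²α · sin(α−δ) · (1 + √{sin(φ+δ)sin(φ−β) / (sin(α−δ)sin(α+β))})²].
With α = 86.1°, φ = 25.3°, δ = 15.5°, β = 14.8°: K_a = 0.5003.

0.500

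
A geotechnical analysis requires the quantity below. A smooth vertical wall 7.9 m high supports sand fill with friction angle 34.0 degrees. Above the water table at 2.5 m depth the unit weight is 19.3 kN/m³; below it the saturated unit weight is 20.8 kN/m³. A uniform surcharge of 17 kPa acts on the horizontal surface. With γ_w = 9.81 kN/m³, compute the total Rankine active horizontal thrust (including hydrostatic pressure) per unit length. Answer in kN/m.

K_a = tan²(45° − φ/2) = 0.2827.
γ' = 20.8 − 9.81 = 10.99 kN/m³. h₂ = H − d_w = 5.4 m.
σ'_h: at surface K_a·q = 4.806; at WT K_a(q+γd_w) = 18.45; at base K_a(q+γd_w+γ'h₂) = 35.23 kPa.
P₁ = ½(4.806+18.45)×2.5 = 29.07; P₂ = ½(18.45+35.23)×5.4 = 144.9; P_w = ½γ_w h₂² = 143.0.
Total = 29.07+144.9+143.0 = 317.0 kN/m.

317 kN/m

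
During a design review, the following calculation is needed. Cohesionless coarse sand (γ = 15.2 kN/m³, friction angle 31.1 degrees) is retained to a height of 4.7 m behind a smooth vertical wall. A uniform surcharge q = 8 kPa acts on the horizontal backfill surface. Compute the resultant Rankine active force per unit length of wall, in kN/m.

K_a = tan²(45° − φ/2) = 0.3188.
Soil triangle: ½ K_a γ H² = 0.5×0.3188×15.2×4.7² = 53.52 kN/m.
Surcharge rectangle: K_a q H = 0.3188×8×4.7 = 11.99 kN/m.
Total = 53.52 + 11.99 = 65.51 kN/m.

65.5 kN/m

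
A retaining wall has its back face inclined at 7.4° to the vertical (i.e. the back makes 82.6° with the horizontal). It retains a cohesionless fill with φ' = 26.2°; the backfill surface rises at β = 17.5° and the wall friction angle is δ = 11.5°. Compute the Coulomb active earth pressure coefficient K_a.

0.557

K_a = sin²(α+φ) / [sin²α · sin(α−δ) · (1 + √{sin(φ+δ)sin(φ−β) / (sin(α−δ)sin(α+β))})²].
With α = 82.6°, φ = 26.2°, δ = 11.5°, β = 17.5°: K_a = 0.5569.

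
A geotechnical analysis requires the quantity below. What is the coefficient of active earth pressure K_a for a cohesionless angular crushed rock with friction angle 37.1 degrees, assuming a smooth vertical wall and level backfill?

K_a = tan²(45° − φ/2) = tan²(26.45°) = 0.2475.

0.247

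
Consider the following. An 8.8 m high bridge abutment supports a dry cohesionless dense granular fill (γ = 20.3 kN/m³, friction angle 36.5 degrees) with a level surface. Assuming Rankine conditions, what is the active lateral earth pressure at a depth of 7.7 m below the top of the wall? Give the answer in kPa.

K_a = (1 − sin φ)/(1 + sin φ) = 0.2541.
σ_h = K_a γ z = 0.2541 × 20.3 × 7.7 = 39.71 kPa.

39.7 kPa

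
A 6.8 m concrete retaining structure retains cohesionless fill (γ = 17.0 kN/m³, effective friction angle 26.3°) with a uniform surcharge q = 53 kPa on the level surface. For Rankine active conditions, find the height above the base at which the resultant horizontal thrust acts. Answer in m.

2.81 m

K_a = 0.3859.
Triangular part P₁ = ½K_aγH² = 151.7 at H/3 = 2.267 m; rectangular part P₂ = K_a q H = 139.1 at H/2 = 3.400 m.
ȳ = (P₁·2.267 + P₂·3.400)/(P₁+P₂) = 2.809 m.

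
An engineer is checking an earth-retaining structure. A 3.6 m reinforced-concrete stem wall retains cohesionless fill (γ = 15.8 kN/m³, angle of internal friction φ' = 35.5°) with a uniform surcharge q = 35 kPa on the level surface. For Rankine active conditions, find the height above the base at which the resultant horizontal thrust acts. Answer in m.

K_a = 0.2653.
Triangular part P₁ = ½K_aγH² = 27.16 at H/3 = 1.200 m; rectangular part P₂ = K_a q H = 33.42 at H/2 = 1.800 m.
ȳ = (P₁·1.200 + P₂·1.800)/(P₁+P₂) = 1.531 m.

1.53 m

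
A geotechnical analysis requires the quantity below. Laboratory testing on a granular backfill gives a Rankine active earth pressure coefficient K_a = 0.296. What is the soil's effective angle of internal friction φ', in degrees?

32.9°

K_a = tan²(45° − φ/2) ⇒ 45° − φ/2 = arctan(√0.296) = 28.55°.
φ = 2(45° − 28.55°) = 32.90°.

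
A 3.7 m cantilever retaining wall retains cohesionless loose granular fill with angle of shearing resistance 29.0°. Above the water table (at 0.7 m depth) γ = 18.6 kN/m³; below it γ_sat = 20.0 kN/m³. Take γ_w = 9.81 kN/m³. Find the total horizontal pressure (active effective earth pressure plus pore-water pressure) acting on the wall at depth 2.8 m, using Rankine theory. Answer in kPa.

K_a = (1 − sin φ)/(1 + sin φ) = 0.3470.
γ' = 20.0 − 9.81 = 10.19 kN/m³.
Effective vertical stress at 2.8 m: σ'_v = 18.6×0.7 + 10.19×2.10 = 34.42 kPa.
σ'_h = K_a σ'_v = 0.3470 × 34.42 = 11.94 kPa; u = γ_w × 2.10 = 20.60 kPa.
Total σ_h = 11.94 + 20.60 = 32.54 kPa.

32.5 kPa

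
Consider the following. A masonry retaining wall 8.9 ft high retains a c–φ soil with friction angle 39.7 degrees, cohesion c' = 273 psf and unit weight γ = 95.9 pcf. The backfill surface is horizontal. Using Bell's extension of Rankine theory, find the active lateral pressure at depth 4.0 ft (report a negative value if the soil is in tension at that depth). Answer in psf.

-172 psf

K_a = (1 − sin φ)/(1 + sin φ) = 0.2204.
σ_a = K_a γ z − 2c√K_a = 0.2204×95.9×4.0 − 2×273×0.4695 = -171.8 psf.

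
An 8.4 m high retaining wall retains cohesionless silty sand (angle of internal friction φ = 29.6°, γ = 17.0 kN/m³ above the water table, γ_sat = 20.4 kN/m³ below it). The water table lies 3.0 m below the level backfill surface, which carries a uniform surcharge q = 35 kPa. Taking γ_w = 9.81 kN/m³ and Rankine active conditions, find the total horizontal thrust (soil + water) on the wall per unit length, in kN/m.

414 kN/m

K_a = tan²(45° − φ/2) = 0.3387.
γ' = 20.4 − 9.81 = 10.59 kN/m³. h₂ = H − d_w = 5.4 m.
σ'_h: at surface K_a·q = 11.86; at WT K_a(q+γd_w) = 29.13; at base K_a(q+γd_w+γ'h₂) = 48.50 kPa.
P₁ = ½(11.86+29.13)×3.0 = 61.48; P₂ = ½(29.13+48.50)×5.4 = 209.6; P_w = ½γ_w h₂² = 143.0.
Total = 61.48+209.6+143.0 = 414.1 kN/m.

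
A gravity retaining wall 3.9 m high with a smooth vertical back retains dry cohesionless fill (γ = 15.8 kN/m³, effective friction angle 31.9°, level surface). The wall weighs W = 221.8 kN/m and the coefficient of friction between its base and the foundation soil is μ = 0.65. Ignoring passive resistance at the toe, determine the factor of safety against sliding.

K_a = tan²(45° − 31.9°/2) = 0.3085.
P_a = ½K_aγH² = 0.5×0.3085×15.8×3.9² = 37.07 kN/m, acting at H/3 = 1.300 m above the base.
FS_sliding = μW / P_a = 0.65×221.8 / 37.07 = 3.889.

3.89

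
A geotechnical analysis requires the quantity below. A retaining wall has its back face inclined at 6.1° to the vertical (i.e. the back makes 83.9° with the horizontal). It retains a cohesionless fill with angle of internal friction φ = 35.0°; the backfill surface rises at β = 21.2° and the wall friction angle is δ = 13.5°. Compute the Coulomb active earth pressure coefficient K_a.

0.395

K_a = sin²(α+φ) / [sin²α · sin(α−δ) · (1 + √{sin(φ+δ)sin(φ−β) / (sin(α−δ)sin(α+β))})²].
With α = 83.9°, φ = 35.0°, δ = 13.5°, β = 21.2°: K_a = 0.3951.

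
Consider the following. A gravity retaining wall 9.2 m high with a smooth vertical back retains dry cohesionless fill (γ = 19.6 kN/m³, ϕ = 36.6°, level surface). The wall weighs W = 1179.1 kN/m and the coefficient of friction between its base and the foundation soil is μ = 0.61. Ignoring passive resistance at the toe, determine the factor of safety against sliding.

K_a = tan²(45° − 36.6°/2) = 0.2530.
P_a = ½K_aγH² = 0.5×0.2530×19.6×9.2² = 209.8 kN/m, acting at H/3 = 3.067 m above the base.
FS_sliding = μW / P_a = 0.61×1179.1 / 209.8 = 3.428.

3.43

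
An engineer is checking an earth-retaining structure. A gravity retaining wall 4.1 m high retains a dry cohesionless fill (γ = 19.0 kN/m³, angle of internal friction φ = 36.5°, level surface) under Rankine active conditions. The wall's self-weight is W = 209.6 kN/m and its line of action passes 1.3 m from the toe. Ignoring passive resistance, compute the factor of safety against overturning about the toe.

K_a = tan²(45° − 36.5°/2) = 0.2541.
P_a = ½K_aγH² = 0.5×0.2541×19.0×4.1² = 40.57 kN/m, acting at H/3 = 1.367 m above the base.
Overturning moment M_o = P_a × H/3 = 40.57 × 1.367 = 55.45.
Resisting moment M_r = W × 1.3 = 209.6 × 1.3 = 272.5.
FS_overturning = M_r/M_o = 272.5/55.45 = 4.914.

4.91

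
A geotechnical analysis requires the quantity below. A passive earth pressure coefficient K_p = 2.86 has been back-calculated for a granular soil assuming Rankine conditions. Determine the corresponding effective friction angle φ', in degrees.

K_p = (1+sin φ)/(1−sin φ) ⇒ sin φ = (K_p − 1)/(K_p + 1) = 0.4819.
φ = arcsin(0.4819) = 28.81°.

28.8°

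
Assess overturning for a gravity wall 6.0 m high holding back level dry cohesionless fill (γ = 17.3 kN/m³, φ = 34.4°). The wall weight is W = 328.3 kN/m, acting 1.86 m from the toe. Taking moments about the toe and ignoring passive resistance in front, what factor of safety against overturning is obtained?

3.53

K_a = tan²(45° − 34.4°/2) = 0.2780.
P_a = ½K_aγH² = 0.5×0.2780×17.3×6.0² = 86.56 kN/m, acting at H/3 = 2.000 m above the base.
Overturning moment M_o = P_a × H/3 = 86.56 × 2.000 = 173.1.
Resisting moment M_r = W × 1.86 = 328.3 × 1.86 = 610.6.
FS_overturning = M_r/M_o = 610.6/173.1 = 3.527.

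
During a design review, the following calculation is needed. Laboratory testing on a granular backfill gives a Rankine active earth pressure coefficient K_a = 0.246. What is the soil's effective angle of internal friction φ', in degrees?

37.2°

K_a = tan²(45° − φ/2) ⇒ 45° − φ/2 = arctan(√0.246) = 26.38°.
φ = 2(45° − 26.38°) = 37.24°.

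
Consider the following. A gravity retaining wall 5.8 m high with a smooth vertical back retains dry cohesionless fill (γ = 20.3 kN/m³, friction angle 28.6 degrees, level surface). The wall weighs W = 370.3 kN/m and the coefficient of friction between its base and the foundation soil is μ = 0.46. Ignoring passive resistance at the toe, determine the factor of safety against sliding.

1.42

K_a = tan²(45° − 28.6°/2) = 0.3525.
P_a = ½K_aγH² = 0.5×0.3525×20.3×5.8² = 120.4 kN/m, acting at H/3 = 1.933 m above the base.
FS_sliding = μW / P_a = 0.46×370.3 / 120.4 = 1.415.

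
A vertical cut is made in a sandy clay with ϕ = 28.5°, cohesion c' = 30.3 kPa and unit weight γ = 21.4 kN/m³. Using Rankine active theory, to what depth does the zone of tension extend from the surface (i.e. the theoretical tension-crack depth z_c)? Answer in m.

K_a = tan²(45° − 28.5°/2) = 0.3540; √K_a = 0.5949.
The active pressure is zero where K_a γ z = 2c√K_a, so z_c = 2c/(γ√K_a) = 2×30.3/(21.4×0.5949) = 4.760 m.

4.76 m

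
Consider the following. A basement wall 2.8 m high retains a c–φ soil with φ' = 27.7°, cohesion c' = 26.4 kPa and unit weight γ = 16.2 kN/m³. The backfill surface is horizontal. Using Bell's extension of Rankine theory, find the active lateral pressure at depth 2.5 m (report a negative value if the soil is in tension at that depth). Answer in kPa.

-17.1 kPa

K_a = (1 − sin φ)/(1 + sin φ) = 0.3653.
σ_a = K_a γ z − 2c√K_a = 0.3653×16.2×2.5 − 2×26.4×0.6044 = -17.12 kPa.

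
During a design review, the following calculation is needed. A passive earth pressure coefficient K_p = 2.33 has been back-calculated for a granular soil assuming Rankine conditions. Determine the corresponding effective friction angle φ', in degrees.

K_p = (1+sin φ)/(1−sin φ) ⇒ sin φ = (K_p − 1)/(K_p + 1) = 0.3994.
φ = arcsin(0.3994) = 23.54°.

23.5°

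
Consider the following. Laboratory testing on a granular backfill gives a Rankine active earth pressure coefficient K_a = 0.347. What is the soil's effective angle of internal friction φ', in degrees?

K_a = tan²(45° − φ/2) ⇒ 45° − φ/2 = arctan(√0.347) = 30.50°.
φ = 2(45° − 30.50°) = 29.00°.

29.0°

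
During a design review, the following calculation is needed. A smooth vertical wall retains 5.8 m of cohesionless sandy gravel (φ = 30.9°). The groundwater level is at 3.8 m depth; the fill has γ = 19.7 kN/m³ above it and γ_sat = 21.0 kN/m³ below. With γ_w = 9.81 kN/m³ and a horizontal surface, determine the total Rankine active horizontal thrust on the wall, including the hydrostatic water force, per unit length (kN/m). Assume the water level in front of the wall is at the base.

K_a = tan²(45° − φ/2) = 0.3214.
γ' = 21.0 − 9.81 = 11.19 kN/m³. Depth below WT = 2.0 m.
σ'_h at WT = K_a γ d_w = 24.06 kPa; at base = 24.06 + K_a γ' × 2.0 = 31.25 kPa.
P₁ (0–3.8 m) = ½×24.06×3.8 = 45.71. P₂ (3.8–5.8 m) = ½(24.06+31.25)×2.0 = 55.31.
P_w = ½ γ_w h₂² = 0.5×9.81×2.0² = 19.62. Total = 45.71+55.31+19.62 = 120.6 kN/m.

121 kN/m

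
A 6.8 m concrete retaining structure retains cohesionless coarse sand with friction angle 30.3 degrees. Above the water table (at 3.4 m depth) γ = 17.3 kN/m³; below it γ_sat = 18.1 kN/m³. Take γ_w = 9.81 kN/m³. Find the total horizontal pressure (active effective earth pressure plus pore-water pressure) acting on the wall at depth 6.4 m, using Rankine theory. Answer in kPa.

K_a = (1 − sin φ)/(1 + sin φ) = 0.3293.
γ' = 18.1 − 9.81 = 8.290 kN/m³.
Effective vertical stress at 6.4 m: σ'_v = 17.3×3.4 + 8.290×3.00 = 83.69 kPa.
σ'_h = K_a σ'_v = 0.3293 × 83.69 = 27.56 kPa; u = γ_w × 3.00 = 29.43 kPa.
Total σ_h = 27.56 + 29.43 = 56.99 kPa.

57.0 kPa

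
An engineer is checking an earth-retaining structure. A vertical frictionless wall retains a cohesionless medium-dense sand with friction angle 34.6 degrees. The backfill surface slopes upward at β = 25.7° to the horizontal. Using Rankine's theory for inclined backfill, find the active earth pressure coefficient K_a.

0.380

K_a = cos β · (cos β − √(cos²β − cos²φ)) / (cos β + √(cos²β − cos²φ)).
cos β = 0.9011, cos φ = 0.8231, √(cos²β − cos²φ) = 0.3666.
K_a = 0.9011 × (0.9011 − 0.3666)/(0.9011 + 0.3666) = 0.3799.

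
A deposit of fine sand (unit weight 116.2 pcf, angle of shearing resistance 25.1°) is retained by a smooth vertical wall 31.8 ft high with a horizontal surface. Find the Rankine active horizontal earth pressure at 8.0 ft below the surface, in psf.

376 psf

K_a = (1 − sin φ)/(1 + sin φ) = 0.4043.
σ_h = K_a γ z = 0.4043 × 116.2 × 8.0 = 375.8 psf.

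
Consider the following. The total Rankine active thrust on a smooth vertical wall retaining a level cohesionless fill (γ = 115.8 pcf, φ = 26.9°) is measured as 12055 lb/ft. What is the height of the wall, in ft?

K_a = 0.3770. P_a = ½ K_a γ H² ⇒ H = √(2P_a/(K_a γ)).
H = √(2×12055/(0.3770×115.8)) = 23.50 ft.

23.5 ft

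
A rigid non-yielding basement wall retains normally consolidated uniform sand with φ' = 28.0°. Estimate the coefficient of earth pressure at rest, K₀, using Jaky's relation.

0.531

K₀ = 1 − sin φ' = 1 − sin 28.0° = 0.5305.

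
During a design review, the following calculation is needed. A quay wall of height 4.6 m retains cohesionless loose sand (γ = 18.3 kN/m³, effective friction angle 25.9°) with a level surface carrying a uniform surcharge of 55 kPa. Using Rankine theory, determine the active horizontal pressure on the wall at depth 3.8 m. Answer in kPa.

K_a = (1 − sin φ)/(1 + sin φ) = 0.3920.
σ_v = γz + q = 18.3 × 3.8 + 55 = 124.5 kPa.
σ_h = K_a σ_v = 0.3920 × 124.5 = 48.82 kPa.

48.8 kPa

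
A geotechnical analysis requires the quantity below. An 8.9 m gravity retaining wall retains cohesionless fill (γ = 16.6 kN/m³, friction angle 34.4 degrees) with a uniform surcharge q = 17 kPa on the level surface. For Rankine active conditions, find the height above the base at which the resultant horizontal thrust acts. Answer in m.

K_a = 0.2780.
Triangular part P₁ = ½K_aγH² = 182.8 at H/3 = 2.967 m; rectangular part P₂ = K_a q H = 42.06 at H/2 = 4.450 m.
ȳ = (P₁·2.967 + P₂·4.450)/(P₁+P₂) = 3.244 m.

3.24 m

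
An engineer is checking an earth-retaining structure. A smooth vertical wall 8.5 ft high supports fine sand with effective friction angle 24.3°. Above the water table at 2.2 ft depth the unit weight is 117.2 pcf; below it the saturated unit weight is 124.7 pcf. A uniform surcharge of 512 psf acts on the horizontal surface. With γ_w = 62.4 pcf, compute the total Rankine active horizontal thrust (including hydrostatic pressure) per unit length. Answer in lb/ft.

K_a = tan²(45° − φ/2) = 0.4169.
γ' = 124.7 − 62.4 = 62.30 pcf. h₂ = H − d_w = 6.3 ft.
σ'_h: at surface K_a·q = 213.5; at WT K_a(q+γd_w) = 321.0; at base K_a(q+γd_w+γ'h₂) = 484.6 psf.
P₁ = ½(213.5+321.0)×2.2 = 587.9; P₂ = ½(321.0+484.6)×6.3 = 2538; P_w = ½γ_w h₂² = 1238.
Total = 587.9+2538+1238 = 4364 lb/ft.

4360 lb/ft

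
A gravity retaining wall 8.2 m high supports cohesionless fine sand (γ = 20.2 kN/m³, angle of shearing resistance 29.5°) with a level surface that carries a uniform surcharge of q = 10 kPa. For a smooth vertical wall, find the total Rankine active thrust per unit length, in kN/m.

259 kN/m

K_a = tan²(45° − φ/2) = 0.3401.
Soil triangle: ½ K_a γ H² = 0.5×0.3401×20.2×8.2² = 231.0 kN/m.
Surcharge rectangle: K_a q H = 0.3401×10×8.2 = 27.89 kN/m.
Total = 231.0 + 27.89 = 258.9 kN/m.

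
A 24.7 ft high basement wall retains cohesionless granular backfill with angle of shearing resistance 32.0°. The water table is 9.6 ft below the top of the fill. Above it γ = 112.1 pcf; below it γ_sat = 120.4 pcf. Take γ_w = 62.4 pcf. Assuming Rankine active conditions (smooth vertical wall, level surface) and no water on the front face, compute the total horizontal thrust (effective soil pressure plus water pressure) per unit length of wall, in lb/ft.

K_a = tan²(45° − φ/2) = 0.3073.
γ' = 120.4 − 62.4 = 58.00 pcf. Depth below WT = 15.1 ft.
σ'_h at WT = K_a γ d_w = 330.7 psf; at base = 330.7 + K_a γ' × 15.1 = 599.8 psf.
P₁ (0–9.6 ft) = ½×330.7×9.6 = 1587. P₂ (9.6–24.7 ft) = ½(330.7+599.8)×15.1 = 7025.
P_w = ½ γ_w h₂² = 0.5×62.4×15.1² = 7114. Total = 1587+7025+7114 = 15730 lb/ft.

15700 lb/ft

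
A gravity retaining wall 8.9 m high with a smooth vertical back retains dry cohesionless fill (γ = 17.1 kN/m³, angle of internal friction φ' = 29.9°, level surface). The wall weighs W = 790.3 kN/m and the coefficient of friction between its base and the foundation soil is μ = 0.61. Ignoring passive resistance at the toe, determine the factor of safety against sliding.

2.13

K_a = tan²(45° − 29.9°/2) = 0.3347.
P_a = ½K_aγH² = 0.5×0.3347×17.1×8.9² = 226.7 kN/m, acting at H/3 = 2.967 m above the base.
FS_sliding = μW / P_a = 0.61×790.3 / 226.7 = 2.127.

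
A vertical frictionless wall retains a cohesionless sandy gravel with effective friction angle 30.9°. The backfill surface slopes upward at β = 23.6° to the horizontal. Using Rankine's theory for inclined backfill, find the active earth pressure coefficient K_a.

K_a = cos β · (cos β − √(cos²β − cos²φ)) / (cos β + √(cos²β − cos²φ)).
cos β = 0.9164, cos φ = 0.8581, √(cos²β − cos²φ) = 0.3216.
K_a = 0.9164 × (0.9164 − 0.3216)/(0.9164 + 0.3216) = 0.4402.

0.440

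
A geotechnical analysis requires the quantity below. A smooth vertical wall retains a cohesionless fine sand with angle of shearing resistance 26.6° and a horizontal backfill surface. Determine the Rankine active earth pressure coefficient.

K_a = (1 − sin φ)/(1 + sin φ) = (1 − sin 26.6°)/(1 + sin 26.6°) = 0.3814.

0.381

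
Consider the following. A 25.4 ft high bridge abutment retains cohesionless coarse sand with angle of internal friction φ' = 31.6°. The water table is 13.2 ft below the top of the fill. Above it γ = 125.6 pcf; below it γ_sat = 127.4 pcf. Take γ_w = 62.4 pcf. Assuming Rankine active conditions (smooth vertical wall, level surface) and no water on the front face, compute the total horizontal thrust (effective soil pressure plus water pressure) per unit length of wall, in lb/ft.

K_a = tan²(45° − φ/2) = 0.3123.
γ' = 127.4 − 62.4 = 65.00 pcf. Depth below WT = 12.2 ft.
σ'_h at WT = K_a γ d_w = 517.8 psf; at base = 517.8 + K_a γ' × 12.2 = 765.5 psf.
P₁ (0–13.2 ft) = ½×517.8×13.2 = 3418. P₂ (13.2–25.4 ft) = ½(517.8+765.5)×12.2 = 7829.
P_w = ½ γ_w h₂² = 0.5×62.4×12.2² = 4644. Total = 3418+7829+4644 = 15890 lb/ft.

15900 lb/ft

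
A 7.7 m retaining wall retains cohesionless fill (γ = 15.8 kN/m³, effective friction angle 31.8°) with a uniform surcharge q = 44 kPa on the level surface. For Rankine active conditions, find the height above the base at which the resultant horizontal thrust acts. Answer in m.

K_a = 0.3098.
Triangular part P₁ = ½K_aγH² = 145.1 at H/3 = 2.567 m; rectangular part P₂ = K_a q H = 105.0 at H/2 = 3.850 m.
ȳ = (P₁·2.567 + P₂·3.850)/(P₁+P₂) = 3.105 m.

3.11 m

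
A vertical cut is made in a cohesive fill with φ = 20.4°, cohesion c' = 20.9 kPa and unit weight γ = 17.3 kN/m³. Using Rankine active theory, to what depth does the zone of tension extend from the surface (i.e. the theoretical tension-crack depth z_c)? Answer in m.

K_a = tan²(45° − 20.4°/2) = 0.4831; √K_a = 0.6950.
The active pressure is zero where K_a γ z = 2c√K_a, so z_c = 2c/(γ√K_a) = 2×20.9/(17.3×0.6950) = 3.476 m.

3.48 m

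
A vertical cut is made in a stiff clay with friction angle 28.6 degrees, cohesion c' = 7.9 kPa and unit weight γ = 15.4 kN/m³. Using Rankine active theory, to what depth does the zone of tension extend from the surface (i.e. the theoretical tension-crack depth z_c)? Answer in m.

1.73 m

K_a = tan²(45° − 28.6°/2) = 0.3525; √K_a = 0.5938.
The active pressure is zero where K_a γ z = 2c√K_a, so z_c = 2c/(γ√K_a) = 2×7.9/(15.4×0.5938) = 1.728 m.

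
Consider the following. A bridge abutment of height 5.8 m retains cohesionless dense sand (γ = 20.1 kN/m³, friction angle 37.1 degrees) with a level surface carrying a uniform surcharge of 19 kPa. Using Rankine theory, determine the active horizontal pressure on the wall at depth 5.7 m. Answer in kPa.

33.1 kPa

K_a = (1 − sin φ)/(1 + sin φ) = 0.2475.
σ_v = γz + q = 20.1 × 5.7 + 19 = 133.6 kPa.
σ_h = K_a σ_v = 0.2475 × 133.6 = 33.06 kPa.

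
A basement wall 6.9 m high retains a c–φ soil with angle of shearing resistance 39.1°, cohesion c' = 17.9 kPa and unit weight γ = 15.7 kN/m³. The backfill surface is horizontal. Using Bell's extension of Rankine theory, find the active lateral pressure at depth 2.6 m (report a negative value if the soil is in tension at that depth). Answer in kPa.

-7.79 kPa

K_a = (1 − sin φ)/(1 + sin φ) = 0.2265.
σ_a = K_a γ z − 2c√K_a = 0.2265×15.7×2.6 − 2×17.9×0.4759 = -7.792 kPa.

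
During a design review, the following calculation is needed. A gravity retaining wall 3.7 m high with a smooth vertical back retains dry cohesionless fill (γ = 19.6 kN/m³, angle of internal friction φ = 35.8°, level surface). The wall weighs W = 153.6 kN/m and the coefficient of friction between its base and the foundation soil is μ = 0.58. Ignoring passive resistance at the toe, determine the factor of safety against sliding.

K_a = tan²(45° − 35.8°/2) = 0.2619.
P_a = ½K_aγH² = 0.5×0.2619×19.6×3.7² = 35.13 kN/m, acting at H/3 = 1.233 m above the base.
FS_sliding = μW / P_a = 0.58×153.6 / 35.13 = 2.536.

2.54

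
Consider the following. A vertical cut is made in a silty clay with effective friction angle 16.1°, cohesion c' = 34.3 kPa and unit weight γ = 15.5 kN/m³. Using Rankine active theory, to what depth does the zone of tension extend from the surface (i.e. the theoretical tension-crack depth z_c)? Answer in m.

K_a = tan²(45° − 16.1°/2) = 0.5658; √K_a = 0.7522.
The active pressure is zero where K_a γ z = 2c√K_a, so z_c = 2c/(γ√K_a) = 2×34.3/(15.5×0.7522) = 5.884 m.

5.88 m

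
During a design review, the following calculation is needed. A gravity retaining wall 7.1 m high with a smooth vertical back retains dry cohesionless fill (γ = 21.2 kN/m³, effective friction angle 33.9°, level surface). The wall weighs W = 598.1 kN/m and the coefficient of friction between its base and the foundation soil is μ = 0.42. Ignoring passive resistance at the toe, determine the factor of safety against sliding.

1.66

K_a = tan²(45° − 33.9°/2) = 0.2839.
P_a = ½K_aγH² = 0.5×0.2839×21.2×7.1² = 151.7 kN/m, acting at H/3 = 2.367 m above the base.
FS_sliding = μW / P_a = 0.42×598.1 / 151.7 = 1.656.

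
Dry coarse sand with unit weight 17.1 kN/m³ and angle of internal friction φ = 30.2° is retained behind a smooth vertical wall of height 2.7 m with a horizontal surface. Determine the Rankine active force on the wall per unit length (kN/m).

K_a = tan²(45° − φ/2) = 0.3307.
P_a = ½ K_a γ H² = 0.5 × 0.3307 × 17.1 × 2.7² = 20.61 kN/m.

20.6 kN/m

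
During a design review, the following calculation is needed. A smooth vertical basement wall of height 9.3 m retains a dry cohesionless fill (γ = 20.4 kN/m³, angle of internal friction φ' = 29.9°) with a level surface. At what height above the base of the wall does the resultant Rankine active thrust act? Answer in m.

3.10 m

K_a = 0.3347.
The pressure distribution is triangular, so the resultant acts at H/3 above the base = 9.3/3 = 3.100 m.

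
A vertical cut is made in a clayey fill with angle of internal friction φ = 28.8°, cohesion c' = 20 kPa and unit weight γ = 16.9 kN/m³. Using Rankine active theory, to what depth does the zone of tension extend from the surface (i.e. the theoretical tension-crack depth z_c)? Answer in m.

4.00 m

K_a = tan²(45° − 28.8°/2) = 0.3498; √K_a = 0.5914.
The active pressure is zero where K_a γ z = 2c√K_a, so z_c = 2c/(γ√K_a) = 2×20/(16.9×0.5914) = 4.002 m.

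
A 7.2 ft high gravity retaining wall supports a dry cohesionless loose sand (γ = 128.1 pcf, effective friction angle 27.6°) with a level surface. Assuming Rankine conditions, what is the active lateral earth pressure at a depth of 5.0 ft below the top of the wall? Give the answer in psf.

235 psf

K_a = (1 − sin φ)/(1 + sin φ) = 0.3668.
σ_h = K_a γ z = 0.3668 × 128.1 × 5.0 = 234.9 psf.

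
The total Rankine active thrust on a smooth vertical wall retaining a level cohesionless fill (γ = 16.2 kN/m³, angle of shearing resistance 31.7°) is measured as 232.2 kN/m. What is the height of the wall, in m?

9.60 m

K_a = 0.3111. P_a = ½ K_a γ H² ⇒ H = √(2P_a/(K_a γ)).
H = √(2×232.2/(0.3111×16.2)) = 9.600 m.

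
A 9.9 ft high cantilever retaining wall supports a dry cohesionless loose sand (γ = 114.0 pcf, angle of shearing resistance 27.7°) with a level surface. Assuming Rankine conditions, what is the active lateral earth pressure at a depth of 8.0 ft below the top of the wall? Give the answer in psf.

K_a = (1 − sin φ)/(1 + sin φ) = 0.3653.
σ_h = K_a γ z = 0.3653 × 114.0 × 8.0 = 333.2 psf.

333 psf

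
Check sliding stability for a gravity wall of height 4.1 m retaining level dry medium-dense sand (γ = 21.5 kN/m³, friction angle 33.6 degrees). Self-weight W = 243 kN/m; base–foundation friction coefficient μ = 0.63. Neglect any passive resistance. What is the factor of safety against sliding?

2.95

K_a = tan²(45° − 33.6°/2) = 0.2875.
P_a = ½K_aγH² = 0.5×0.2875×21.5×4.1² = 51.95 kN/m, acting at H/3 = 1.367 m above the base.
FS_sliding = μW / P_a = 0.63×243 / 51.95 = 2.947.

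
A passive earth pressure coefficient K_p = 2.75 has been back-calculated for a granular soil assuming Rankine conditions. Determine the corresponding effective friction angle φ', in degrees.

27.8°

K_p = (1+sin φ)/(1−sin φ) ⇒ sin φ = (K_p − 1)/(K_p + 1) = 0.4667.
φ = arcsin(0.4667) = 27.82°.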